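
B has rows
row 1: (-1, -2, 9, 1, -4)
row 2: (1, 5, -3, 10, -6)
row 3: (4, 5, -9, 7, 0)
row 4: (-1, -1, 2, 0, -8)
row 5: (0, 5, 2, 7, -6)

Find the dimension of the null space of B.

0

Row reduce to echelon form.
R2 ← R2 + R1: [0, 3, 6, 11, -10]
R3 ← R3 + (4)·R1: [0, -3, 27, 11, -16]
R4 ← R4 − R1: [0, 1, -7, -1, -4]
R3 ← R3 + R2: [0, 0, 33, 22, -26]
R4 ← R4 − (1/3)·R2: [0, 0, -9, -14/3, -2/3]
R5 ← R5 − (5/3)·R2: [0, 0, -8, -34/3, 32/3]
R4 ← R4 + (3/11)·R3: [0, 0, 0, 4/3, -256/33]
R5 ← R5 + (8/33)·R3: [0, 0, 0, -6, 48/11]
R5 ← R5 + (9/2)·R4: [0, 0, 0, 0, -336/11]
5 nonzero rows, so rank(B) = 5.
B has 5 columns; by rank–nullity, nullity = 5 − 5 = 0.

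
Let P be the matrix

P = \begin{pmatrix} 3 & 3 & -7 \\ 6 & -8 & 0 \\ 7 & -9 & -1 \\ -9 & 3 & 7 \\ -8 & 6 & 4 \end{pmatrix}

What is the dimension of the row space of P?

Row reduce to echelon form.
R2 ← R2 − (2)·R1: [0, -14, 14]
R3 ← R3 − (7/3)·R1: [0, -16, 46/3]
R4 ← R4 + (3)·R1: [0, 12, -14]
R5 ← R5 + (8/3)·R1: [0, 14, -44/3]
R3 ← R3 − (8/7)·R2: [0, 0, -2/3]
R4 ← R4 + (6/7)·R2: [0, 0, -2]
R5 ← R5 + R2: [0, 0, -2/3]
R4 ← R4 − (3)·R3: [0, 0, 0]
R5 ← R5 − R3: [0, 0, 0]
Echelon form has 3 nonzero rows, so rank(P) = 3.
The row space has dimension equal to the rank: 3.

3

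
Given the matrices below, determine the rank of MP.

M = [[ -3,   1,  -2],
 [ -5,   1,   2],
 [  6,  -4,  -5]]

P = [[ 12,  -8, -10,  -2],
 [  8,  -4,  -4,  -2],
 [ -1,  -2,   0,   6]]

First compute MP:
[[-26,  24,  26,  -8],
 [-54,  32,  46,  20],
 [ 45, -22, -44, -34]]
Now row reduce the product.
R2 ← R2 − (27/13)·R1: [0, -232/13, -8, 476/13]
R3 ← R3 + (45/26)·R1: [0, 254/13, 1, -622/13]
R3 ← R3 + (127/116)·R2: [0, 0, -225/29, -225/29]
3 nonzero rows, so rank(MP) = 3.

3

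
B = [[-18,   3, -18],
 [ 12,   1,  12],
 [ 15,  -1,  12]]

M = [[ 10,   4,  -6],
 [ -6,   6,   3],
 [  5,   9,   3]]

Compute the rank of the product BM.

First compute BM:
[[-288, -216,  63],
 [174, 162, -33],
 [216, 162, -57]]
Now row reduce the product.
R2 ← R2 + (29/48)·R1: [0, 63/2, 81/16]
R3 ← R3 + (3/4)·R1: [0, 0, -39/4]
3 nonzero rows, so rank(BM) = 3.

3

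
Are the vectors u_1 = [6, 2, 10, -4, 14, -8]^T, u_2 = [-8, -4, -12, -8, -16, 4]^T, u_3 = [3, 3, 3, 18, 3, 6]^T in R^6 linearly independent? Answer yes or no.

Form the matrix with these vectors as rows and row reduce.
R2 ← R2 + (4/3)·R1: [0, -4/3, 4/3, -40/3, 8/3, -20/3]
R3 ← R3 − (1/2)·R1: [0, 2, -2, 20, -4, 10]
R3 ← R3 + (3/2)·R2: [0, 0, 0, 0, 0, 0]
2 nonzero rows, so the 3 vectors span a space of dimension 2.
Since 2 < 3, the vectors are linearly dependent.

no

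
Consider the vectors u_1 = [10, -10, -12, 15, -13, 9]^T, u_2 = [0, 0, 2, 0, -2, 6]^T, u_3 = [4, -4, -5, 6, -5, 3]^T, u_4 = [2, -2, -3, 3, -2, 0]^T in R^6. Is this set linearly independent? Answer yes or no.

Form the matrix with these vectors as rows and row reduce.
R3 ← R3 − (2/5)·R1: [0, 0, -1/5, 0, 1/5, -3/5]
R4 ← R4 − (1/5)·R1: [0, 0, -3/5, 0, 3/5, -9/5]
R3 ← R3 + (1/10)·R2: [0, 0, 0, 0, 0, 0]
R4 ← R4 + (3/10)·R2: [0, 0, 0, 0, 0, 0]
2 nonzero rows, so the 4 vectors span a space of dimension 2.
Since 2 < 4, the vectors are linearly dependent.

no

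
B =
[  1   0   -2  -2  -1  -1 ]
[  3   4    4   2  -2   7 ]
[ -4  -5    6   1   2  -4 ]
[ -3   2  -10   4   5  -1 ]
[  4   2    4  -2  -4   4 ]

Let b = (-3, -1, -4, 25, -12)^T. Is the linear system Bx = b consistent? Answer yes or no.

Row reduce the augmented matrix [B | b].
R2 ← R2 − (3)·R1: [0, 4, 10, 8, 1, 10, 8]
R3 ← R3 + (4)·R1: [0, -5, -2, -7, -2, -8, -16]
R4 ← R4 + (3)·R1: [0, 2, -16, -2, 2, -4, 16]
R5 ← R5 − (4)·R1: [0, 2, 12, 6, 0, 8, 0]
R3 ← R3 + (5/4)·R2: [0, 0, 21/2, 3, -3/4, 9/2, -6]
R4 ← R4 − (1/2)·R2: [0, 0, -21, -6, 3/2, -9, 12]
R5 ← R5 − (1/2)·R2: [0, 0, 7, 2, -1/2, 3, -4]
R4 ← R4 + (2)·R3: [0, 0, 0, 0, 0, 0, 0]
R5 ← R5 − (2/3)·R3: [0, 0, 0, 0, 0, 0, 0]
The echelon form has 3 nonzero rows, and every pivot lies in the first 6 columns, so rank(B) = rank([B|b]) = 3.
The system is consistent.

yes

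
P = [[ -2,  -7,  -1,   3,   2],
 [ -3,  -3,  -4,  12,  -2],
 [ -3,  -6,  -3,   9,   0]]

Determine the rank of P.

2

Row reduce to echelon form.
R2 ← R2 − (3/2)·R1: [0, 15/2, -5/2, 15/2, -5]
R3 ← R3 − (3/2)·R1: [0, 9/2, -3/2, 9/2, -3]
R3 ← R3 − (3/5)·R2: [0, 0, 0, 0, 0]
Echelon form has 2 nonzero rows, so rank(P) = 2.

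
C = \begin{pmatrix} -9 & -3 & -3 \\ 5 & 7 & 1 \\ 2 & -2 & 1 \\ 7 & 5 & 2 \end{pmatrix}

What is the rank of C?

Row reduce to echelon form.
R2 ← R2 + (5/9)·R1: [0, 16/3, -2/3]
R3 ← R3 + (2/9)·R1: [0, -8/3, 1/3]
R4 ← R4 + (7/9)·R1: [0, 8/3, -1/3]
R3 ← R3 + (1/2)·R2: [0, 0, 0]
R4 ← R4 − (1/2)·R2: [0, 0, 0]
Echelon form has 2 nonzero rows, so rank(C) = 2.

2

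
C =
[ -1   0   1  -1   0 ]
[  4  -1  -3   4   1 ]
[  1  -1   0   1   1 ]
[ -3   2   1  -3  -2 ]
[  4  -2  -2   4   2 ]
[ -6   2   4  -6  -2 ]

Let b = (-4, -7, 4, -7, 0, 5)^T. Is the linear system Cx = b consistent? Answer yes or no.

no

Row reduce the augmented matrix [C | b].
R2 ← R2 + (4)·R1: [0, -1, 1, 0, 1, -23]
R3 ← R3 + R1: [0, -1, 1, 0, 1, 0]
R4 ← R4 − (3)·R1: [0, 2, -2, 0, -2, 5]
R5 ← R5 + (4)·R1: [0, -2, 2, 0, 2, -16]
R6 ← R6 − (6)·R1: [0, 2, -2, 0, -2, 29]
R3 ← R3 − R2: [0, 0, 0, 0, 0, 23]
R4 ← R4 + (2)·R2: [0, 0, 0, 0, 0, -41]
R5 ← R5 − (2)·R2: [0, 0, 0, 0, 0, 30]
R6 ← R6 + (2)·R2: [0, 0, 0, 0, 0, -17]
R4 ← R4 + (41/23)·R3: [0, 0, 0, 0, 0, 0]
R5 ← R5 − (30/23)·R3: [0, 0, 0, 0, 0, 0]
R6 ← R6 + (17/23)·R3: [0, 0, 0, 0, 0, 0]
The echelon form has 3 nonzero rows; the last pivot sits in the augmented column, so rank(C) = 2 but rank([C|b]) = 3.
Since the ranks differ, the system is inconsistent.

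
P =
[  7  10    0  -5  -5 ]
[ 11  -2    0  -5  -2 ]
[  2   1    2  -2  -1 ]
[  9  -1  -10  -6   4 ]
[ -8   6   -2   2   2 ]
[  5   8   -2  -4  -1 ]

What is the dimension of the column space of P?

Row reduce to echelon form.
R2 ← R2 − (11/7)·R1: [0, -124/7, 0, 20/7, 41/7]
R3 ← R3 − (2/7)·R1: [0, -13/7, 2, -4/7, 3/7]
R4 ← R4 − (9/7)·R1: [0, -97/7, -10, 3/7, 73/7]
R5 ← R5 + (8/7)·R1: [0, 122/7, -2, -26/7, -26/7]
R6 ← R6 − (5/7)·R1: [0, 6/7, -2, -3/7, 18/7]
R3 ← R3 − (13/124)·R2: [0, 0, 2, -27/31, -23/124]
R4 ← R4 − (97/124)·R2: [0, 0, -10, -56/31, 725/124]
R5 ← R5 + (61/62)·R2: [0, 0, -2, -28/31, 127/62]
R6 ← R6 + (3/62)·R2: [0, 0, -2, -9/31, 177/62]
R4 ← R4 + (5)·R3: [0, 0, 0, -191/31, 305/62]
R5 ← R5 + R3: [0, 0, 0, -55/31, 231/124]
R6 ← R6 + R3: [0, 0, 0, -36/31, 331/124]
R5 ← R5 − (55/191)·R4: [0, 0, 0, 0, 341/764]
R6 ← R6 − (36/191)·R4: [0, 0, 0, 0, 1331/764]
R6 ← R6 − (121/31)·R5: [0, 0, 0, 0, 0]
Echelon form has 5 nonzero rows, so rank(P) = 5.
The column space has dimension equal to the rank: 5.

5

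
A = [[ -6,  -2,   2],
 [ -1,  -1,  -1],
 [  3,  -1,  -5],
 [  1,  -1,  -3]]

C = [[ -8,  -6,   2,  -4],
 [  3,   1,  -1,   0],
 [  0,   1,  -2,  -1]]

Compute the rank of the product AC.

2

First compute AC:
[[ 42,  36, -14,  22],
 [  5,   4,   1,   5],
 [-27, -24,  17,  -7],
 [-11, -10,   9,  -1]]
Now row reduce the product.
R2 ← R2 − (5/42)·R1: [0, -2/7, 8/3, 50/21]
R3 ← R3 + (9/14)·R1: [0, -6/7, 8, 50/7]
R4 ← R4 + (11/42)·R1: [0, -4/7, 16/3, 100/21]
R3 ← R3 − (3)·R2: [0, 0, 0, 0]
R4 ← R4 − (2)·R2: [0, 0, 0, 0]
2 nonzero rows, so rank(AC) = 2.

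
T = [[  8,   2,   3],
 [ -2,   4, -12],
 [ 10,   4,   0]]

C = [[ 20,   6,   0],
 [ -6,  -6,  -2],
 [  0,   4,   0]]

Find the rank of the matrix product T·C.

First compute TC:
[[148,  48,  -4],
 [-64, -84,  -8],
 [176,  36,  -8]]
Now row reduce the product.
R2 ← R2 + (16/37)·R1: [0, -2340/37, -360/37]
R3 ← R3 − (44/37)·R1: [0, -780/37, -120/37]
R3 ← R3 − (1/3)·R2: [0, 0, 0]
2 nonzero rows, so rank(TC) = 2.

2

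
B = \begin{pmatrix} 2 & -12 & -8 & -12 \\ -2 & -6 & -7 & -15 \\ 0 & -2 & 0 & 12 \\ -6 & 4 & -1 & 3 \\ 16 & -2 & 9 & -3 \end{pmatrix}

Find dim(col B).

Row reduce to echelon form.
R2 ← R2 + R1: [0, -18, -15, -27]
R4 ← R4 + (3)·R1: [0, -32, -25, -33]
R5 ← R5 − (8)·R1: [0, 94, 73, 93]
R3 ← R3 − (1/9)·R2: [0, 0, 5/3, 15]
R4 ← R4 − (16/9)·R2: [0, 0, 5/3, 15]
R5 ← R5 + (47/9)·R2: [0, 0, -16/3, -48]
R4 ← R4 − R3: [0, 0, 0, 0]
R5 ← R5 + (16/5)·R3: [0, 0, 0, 0]
Echelon form has 3 nonzero rows, so rank(B) = 3.
The column space has dimension equal to the rank: 3.

3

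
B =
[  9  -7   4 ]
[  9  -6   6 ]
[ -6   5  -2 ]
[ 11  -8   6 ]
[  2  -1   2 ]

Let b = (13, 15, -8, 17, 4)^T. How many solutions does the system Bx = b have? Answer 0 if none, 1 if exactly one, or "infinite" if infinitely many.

infinite

Row reduce the augmented matrix [B | b].
R2 ← R2 − R1: [0, 1, 2, 2]
R3 ← R3 + (2/3)·R1: [0, 1/3, 2/3, 2/3]
R4 ← R4 − (11/9)·R1: [0, 5/9, 10/9, 10/9]
R5 ← R5 − (2/9)·R1: [0, 5/9, 10/9, 10/9]
R3 ← R3 − (1/3)·R2: [0, 0, 0, 0]
R4 ← R4 − (5/9)·R2: [0, 0, 0, 0]
R5 ← R5 − (5/9)·R2: [0, 0, 0, 0]
The echelon form has 2 nonzero rows, and every pivot lies in the first 3 columns, so rank(B) = rank([B|b]) = 2.
The system is consistent.
rank = 2 < 3 unknowns, so there are infinitely many solutions.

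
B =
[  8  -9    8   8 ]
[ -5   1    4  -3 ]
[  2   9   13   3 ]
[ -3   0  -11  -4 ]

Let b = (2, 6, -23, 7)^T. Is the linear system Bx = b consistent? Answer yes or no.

Row reduce the augmented matrix [B | b].
R2 ← R2 + (5/8)·R1: [0, -37/8, 9, 2, 29/4]
R3 ← R3 − (1/4)·R1: [0, 45/4, 11, 1, -47/2]
R4 ← R4 + (3/8)·R1: [0, -27/8, -8, -1, 31/4]
R3 ← R3 + (90/37)·R2: [0, 0, 1217/37, 217/37, -217/37]
R4 ← R4 − (27/37)·R2: [0, 0, -539/37, -91/37, 91/37]
R4 ← R4 + (539/1217)·R3: [0, 0, 0, 168/1217, -168/1217]
The echelon form has 4 nonzero rows, and every pivot lies in the first 4 columns, so rank(B) = rank([B|b]) = 4.
The system is consistent.

yes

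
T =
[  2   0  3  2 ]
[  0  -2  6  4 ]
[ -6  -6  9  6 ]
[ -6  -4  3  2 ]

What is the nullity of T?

Row reduce to echelon form.
R3 ← R3 + (3)·R1: [0, -6, 18, 12]
R4 ← R4 + (3)·R1: [0, -4, 12, 8]
R3 ← R3 − (3)·R2: [0, 0, 0, 0]
R4 ← R4 − (2)·R2: [0, 0, 0, 0]
2 nonzero rows, so rank(T) = 2.
T has 4 columns; by rank–nullity, nullity = 4 − 2 = 2.

2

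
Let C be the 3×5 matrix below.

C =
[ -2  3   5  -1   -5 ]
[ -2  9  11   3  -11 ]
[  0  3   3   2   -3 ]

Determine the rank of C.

2

Row reduce to echelon form.
R2 ← R2 − R1: [0, 6, 6, 4, -6]
R3 ← R3 − (1/2)·R2: [0, 0, 0, 0, 0]
Echelon form has 2 nonzero rows, so rank(C) = 2.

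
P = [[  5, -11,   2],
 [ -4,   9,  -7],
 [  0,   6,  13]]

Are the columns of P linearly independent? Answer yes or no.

Row reduce P to echelon form.
R2 ← R2 + (4/5)·R1: [0, 1/5, -27/5]
R3 ← R3 − (30)·R2: [0, 0, 175]
3 pivots among 3 columns.
Every column is a pivot column, so the columns are linearly independent.

yes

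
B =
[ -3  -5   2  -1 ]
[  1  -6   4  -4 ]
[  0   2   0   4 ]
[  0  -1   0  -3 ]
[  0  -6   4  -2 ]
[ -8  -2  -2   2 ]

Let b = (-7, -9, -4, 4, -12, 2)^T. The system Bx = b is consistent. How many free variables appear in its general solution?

Row reduce the augmented matrix [B | b].
R2 ← R2 + (1/3)·R1: [0, -23/3, 14/3, -13/3, -34/3]
R6 ← R6 − (8/3)·R1: [0, 34/3, -22/3, 14/3, 62/3]
R3 ← R3 + (6/23)·R2: [0, 0, 28/23, 66/23, -160/23]
R4 ← R4 − (3/23)·R2: [0, 0, -14/23, -56/23, 126/23]
R5 ← R5 − (18/23)·R2: [0, 0, 8/23, 32/23, -72/23]
R6 ← R6 + (34/23)·R2: [0, 0, -10/23, -40/23, 90/23]
R4 ← R4 + (1/2)·R3: [0, 0, 0, -1, 2]
R5 ← R5 − (2/7)·R3: [0, 0, 0, 4/7, -8/7]
R6 ← R6 + (5/14)·R3: [0, 0, 0, -5/7, 10/7]
R5 ← R5 + (4/7)·R4: [0, 0, 0, 0, 0]
R6 ← R6 − (5/7)·R4: [0, 0, 0, 0, 0]
The echelon form has 4 nonzero rows, and every pivot lies in the first 4 columns, so rank(B) = rank([B|b]) = 4.
The system is consistent.
Free variables = (unknowns) − (rank) = 4 − 4 = 0.

0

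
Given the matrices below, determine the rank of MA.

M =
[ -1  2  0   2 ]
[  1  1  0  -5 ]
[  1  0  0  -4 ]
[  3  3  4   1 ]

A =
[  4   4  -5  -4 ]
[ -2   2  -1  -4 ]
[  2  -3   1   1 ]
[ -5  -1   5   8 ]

First compute MA:
[[-18,  -2,  13,  12],
 [ 27,  11, -31, -48],
 [ 24,   8, -25, -36],
 [  9,   5,  -9, -12]]
Now row reduce the product.
R2 ← R2 + (3/2)·R1: [0, 8, -23/2, -30]
R3 ← R3 + (4/3)·R1: [0, 16/3, -23/3, -20]
R4 ← R4 + (1/2)·R1: [0, 4, -5/2, -6]
R3 ← R3 − (2/3)·R2: [0, 0, 0, 0]
R4 ← R4 − (1/2)·R2: [0, 0, 13/4, 9]
Swap R3 ↔ R4
3 nonzero rows, so rank(MA) = 3.

3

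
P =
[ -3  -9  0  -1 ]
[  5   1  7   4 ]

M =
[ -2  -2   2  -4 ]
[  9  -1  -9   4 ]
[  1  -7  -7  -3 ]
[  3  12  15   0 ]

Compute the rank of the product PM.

First compute PM:
[[-78,   3,  60, -24],
 [ 18, -12,  12, -37]]
Now row reduce the product.
R2 ← R2 + (3/13)·R1: [0, -147/13, 336/13, -553/13]
2 nonzero rows, so rank(PM) = 2.

2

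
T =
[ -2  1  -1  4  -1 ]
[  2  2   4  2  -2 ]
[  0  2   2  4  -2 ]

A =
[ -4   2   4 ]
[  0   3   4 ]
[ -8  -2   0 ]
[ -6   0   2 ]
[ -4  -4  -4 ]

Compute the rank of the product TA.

First compute TA:
[[ -4,   5,   8],
 [-44,  10,  28],
 [-32,  10,  24]]
Now row reduce the product.
R2 ← R2 − (11)·R1: [0, -45, -60]
R3 ← R3 − (8)·R1: [0, -30, -40]
R3 ← R3 − (2/3)·R2: [0, 0, 0]
2 nonzero rows, so rank(TA) = 2.

2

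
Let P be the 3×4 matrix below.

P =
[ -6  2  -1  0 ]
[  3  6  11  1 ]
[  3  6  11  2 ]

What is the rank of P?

3

Row reduce to echelon form.
R2 ← R2 + (1/2)·R1: [0, 7, 21/2, 1]
R3 ← R3 + (1/2)·R1: [0, 7, 21/2, 2]
R3 ← R3 − R2: [0, 0, 0, 1]
Echelon form has 3 nonzero rows, so rank(P) = 3.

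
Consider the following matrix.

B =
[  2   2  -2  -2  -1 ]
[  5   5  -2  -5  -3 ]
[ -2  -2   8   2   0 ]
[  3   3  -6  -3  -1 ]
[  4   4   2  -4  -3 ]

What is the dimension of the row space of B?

2

Row reduce to echelon form.
R2 ← R2 − (5/2)·R1: [0, 0, 3, 0, -1/2]
R3 ← R3 + R1: [0, 0, 6, 0, -1]
R4 ← R4 − (3/2)·R1: [0, 0, -3, 0, 1/2]
R5 ← R5 − (2)·R1: [0, 0, 6, 0, -1]
R3 ← R3 − (2)·R2: [0, 0, 0, 0, 0]
R4 ← R4 + R2: [0, 0, 0, 0, 0]
R5 ← R5 − (2)·R2: [0, 0, 0, 0, 0]
Echelon form has 2 nonzero rows, so rank(B) = 2.
The row space has dimension equal to the rank: 2.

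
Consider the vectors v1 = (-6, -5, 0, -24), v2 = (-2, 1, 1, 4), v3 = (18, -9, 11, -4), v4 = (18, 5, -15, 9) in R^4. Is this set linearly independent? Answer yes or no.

Form the matrix with these vectors as rows and row reduce.
R2 ← R2 − (1/3)·R1: [0, 8/3, 1, 12]
R3 ← R3 + (3)·R1: [0, -24, 11, -76]
R4 ← R4 + (3)·R1: [0, -10, -15, -63]
R3 ← R3 + (9)·R2: [0, 0, 20, 32]
R4 ← R4 + (15/4)·R2: [0, 0, -45/4, -18]
R4 ← R4 + (9/16)·R3: [0, 0, 0, 0]
3 nonzero rows, so the 4 vectors span a space of dimension 3.
Since 3 < 4, the vectors are linearly dependent.

no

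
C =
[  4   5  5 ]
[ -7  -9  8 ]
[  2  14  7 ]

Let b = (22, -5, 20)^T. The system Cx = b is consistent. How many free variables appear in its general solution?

0

Row reduce the augmented matrix [C | b].
R2 ← R2 + (7/4)·R1: [0, -1/4, 67/4, 67/2]
R3 ← R3 − (1/2)·R1: [0, 23/2, 9/2, 9]
R3 ← R3 + (46)·R2: [0, 0, 775, 1550]
The echelon form has 3 nonzero rows, and every pivot lies in the first 3 columns, so rank(C) = rank([C|b]) = 3.
The system is consistent.
Free variables = (unknowns) − (rank) = 3 − 3 = 0.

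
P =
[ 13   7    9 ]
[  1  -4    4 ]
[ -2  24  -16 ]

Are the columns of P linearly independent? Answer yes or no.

yes

Row reduce P to echelon form.
R2 ← R2 − (1/13)·R1: [0, -59/13, 43/13]
R3 ← R3 + (2/13)·R1: [0, 326/13, -190/13]
R3 ← R3 + (326/59)·R2: [0, 0, 216/59]
3 pivots among 3 columns.
Every column is a pivot column, so the columns are linearly independent.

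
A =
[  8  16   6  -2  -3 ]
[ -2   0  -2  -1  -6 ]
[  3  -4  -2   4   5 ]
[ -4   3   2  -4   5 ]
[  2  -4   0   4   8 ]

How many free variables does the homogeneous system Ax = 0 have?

Row reduce to echelon form.
R2 ← R2 + (1/4)·R1: [0, 4, -1/2, -3/2, -27/4]
R3 ← R3 − (3/8)·R1: [0, -10, -17/4, 19/4, 49/8]
R4 ← R4 + (1/2)·R1: [0, 11, 5, -5, 7/2]
R5 ← R5 − (1/4)·R1: [0, -8, -3/2, 9/2, 35/4]
R3 ← R3 + (5/2)·R2: [0, 0, -11/2, 1, -43/4]
R4 ← R4 − (11/4)·R2: [0, 0, 51/8, -7/8, 353/16]
R5 ← R5 + (2)·R2: [0, 0, -5/2, 3/2, -19/4]
R4 ← R4 + (51/44)·R3: [0, 0, 0, 25/88, 845/88]
R5 ← R5 − (5/11)·R3: [0, 0, 0, 23/22, 3/22]
R5 ← R5 − (92/25)·R4: [0, 0, 0, 0, -176/5]
5 nonzero rows, so rank(A) = 5.
A has 5 columns; by rank–nullity, nullity = 5 − 5 = 0.

0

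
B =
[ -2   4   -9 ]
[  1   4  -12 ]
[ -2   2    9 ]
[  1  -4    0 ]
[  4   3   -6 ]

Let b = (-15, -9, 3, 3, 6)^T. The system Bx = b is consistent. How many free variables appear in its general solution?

0

Row reduce the augmented matrix [B | b].
R2 ← R2 + (1/2)·R1: [0, 6, -33/2, -33/2]
R3 ← R3 − R1: [0, -2, 18, 18]
R4 ← R4 + (1/2)·R1: [0, -2, -9/2, -9/2]
R5 ← R5 + (2)·R1: [0, 11, -24, -24]
R3 ← R3 + (1/3)·R2: [0, 0, 25/2, 25/2]
R4 ← R4 + (1/3)·R2: [0, 0, -10, -10]
R5 ← R5 − (11/6)·R2: [0, 0, 25/4, 25/4]
R4 ← R4 + (4/5)·R3: [0, 0, 0, 0]
R5 ← R5 − (1/2)·R3: [0, 0, 0, 0]
The echelon form has 3 nonzero rows, and every pivot lies in the first 3 columns, so rank(B) = rank([B|b]) = 3.
The system is consistent.
Free variables = (unknowns) − (rank) = 3 − 3 = 0.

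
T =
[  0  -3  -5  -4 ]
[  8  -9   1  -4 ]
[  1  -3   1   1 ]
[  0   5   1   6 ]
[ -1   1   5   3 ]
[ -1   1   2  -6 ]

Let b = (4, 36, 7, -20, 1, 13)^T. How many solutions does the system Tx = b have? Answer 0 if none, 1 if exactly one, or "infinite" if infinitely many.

1

Row reduce the augmented matrix [T | b].
Swap R1 ↔ R2
R3 ← R3 − (1/8)·R1: [0, -15/8, 7/8, 3/2, 5/2]
R5 ← R5 + (1/8)·R1: [0, -1/8, 41/8, 5/2, 11/2]
R6 ← R6 + (1/8)·R1: [0, -1/8, 17/8, -13/2, 35/2]
R3 ← R3 − (5/8)·R2: [0, 0, 4, 4, 0]
R4 ← R4 + (5/3)·R2: [0, 0, -22/3, -2/3, -40/3]
R5 ← R5 − (1/24)·R2: [0, 0, 16/3, 8/3, 16/3]
R6 ← R6 − (1/24)·R2: [0, 0, 7/3, -19/3, 52/3]
R4 ← R4 + (11/6)·R3: [0, 0, 0, 20/3, -40/3]
R5 ← R5 − (4/3)·R3: [0, 0, 0, -8/3, 16/3]
R6 ← R6 − (7/12)·R3: [0, 0, 0, -26/3, 52/3]
R5 ← R5 + (2/5)·R4: [0, 0, 0, 0, 0]
R6 ← R6 + (13/10)·R4: [0, 0, 0, 0, 0]
The echelon form has 4 nonzero rows, and every pivot lies in the first 4 columns, so rank(T) = rank([T|b]) = 4.
The system is consistent.
rank = 4 = number of unknowns, so the solution is unique.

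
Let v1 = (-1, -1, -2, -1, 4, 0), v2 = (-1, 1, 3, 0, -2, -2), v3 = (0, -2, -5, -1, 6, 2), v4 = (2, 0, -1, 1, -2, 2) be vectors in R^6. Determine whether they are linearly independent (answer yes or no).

no

Form the matrix with these vectors as rows and row reduce.
R2 ← R2 − R1: [0, 2, 5, 1, -6, -2]
R4 ← R4 + (2)·R1: [0, -2, -5, -1, 6, 2]
R3 ← R3 + R2: [0, 0, 0, 0, 0, 0]
R4 ← R4 + R2: [0, 0, 0, 0, 0, 0]
2 nonzero rows, so the 4 vectors span a space of dimension 2.
Since 2 < 4, the vectors are linearly dependent.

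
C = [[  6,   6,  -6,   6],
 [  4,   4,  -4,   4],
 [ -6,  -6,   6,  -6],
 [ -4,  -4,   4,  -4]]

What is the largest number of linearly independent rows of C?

1

Row reduce to echelon form.
R2 ← R2 − (2/3)·R1: [0, 0, 0, 0]
R3 ← R3 + R1: [0, 0, 0, 0]
R4 ← R4 + (2/3)·R1: [0, 0, 0, 0]
Echelon form has 1 nonzero row, so rank(C) = 1.
The rank gives the maximum number of linearly independent rows: 1.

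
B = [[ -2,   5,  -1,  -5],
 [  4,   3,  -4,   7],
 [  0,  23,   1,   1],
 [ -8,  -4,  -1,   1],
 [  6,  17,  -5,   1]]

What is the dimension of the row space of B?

4

Row reduce to echelon form.
R2 ← R2 + (2)·R1: [0, 13, -6, -3]
R4 ← R4 − (4)·R1: [0, -24, 3, 21]
R5 ← R5 + (3)·R1: [0, 32, -8, -14]
R3 ← R3 − (23/13)·R2: [0, 0, 151/13, 82/13]
R4 ← R4 + (24/13)·R2: [0, 0, -105/13, 201/13]
R5 ← R5 − (32/13)·R2: [0, 0, 88/13, -86/13]
R4 ← R4 + (105/151)·R3: [0, 0, 0, 2997/151]
R5 ← R5 − (88/151)·R3: [0, 0, 0, -1554/151]
R5 ← R5 + (14/27)·R4: [0, 0, 0, 0]
Echelon form has 4 nonzero rows, so rank(B) = 4.
The row space has dimension equal to the rank: 4.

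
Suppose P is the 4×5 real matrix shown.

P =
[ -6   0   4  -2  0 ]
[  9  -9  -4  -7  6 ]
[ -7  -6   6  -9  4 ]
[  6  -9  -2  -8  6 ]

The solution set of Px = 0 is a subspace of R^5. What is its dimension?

3

Row reduce to echelon form.
R2 ← R2 + (3/2)·R1: [0, -9, 2, -10, 6]
R3 ← R3 − (7/6)·R1: [0, -6, 4/3, -20/3, 4]
R4 ← R4 + R1: [0, -9, 2, -10, 6]
R3 ← R3 − (2/3)·R2: [0, 0, 0, 0, 0]
R4 ← R4 − R2: [0, 0, 0, 0, 0]
2 nonzero rows, so rank(P) = 2.
P has 5 columns; by rank–nullity, nullity = 5 − 2 = 3.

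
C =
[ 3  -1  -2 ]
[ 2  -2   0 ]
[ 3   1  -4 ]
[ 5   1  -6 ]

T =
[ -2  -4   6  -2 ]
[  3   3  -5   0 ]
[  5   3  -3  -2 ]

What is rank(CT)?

First compute CT:
[[-19, -21,  29,  -2],
 [-10, -14,  22,  -4],
 [-23, -21,  25,   2],
 [-37, -35,  43,   2]]
Now row reduce the product.
R2 ← R2 − (10/19)·R1: [0, -56/19, 128/19, -56/19]
R3 ← R3 − (23/19)·R1: [0, 84/19, -192/19, 84/19]
R4 ← R4 − (37/19)·R1: [0, 112/19, -256/19, 112/19]
R3 ← R3 + (3/2)·R2: [0, 0, 0, 0]
R4 ← R4 + (2)·R2: [0, 0, 0, 0]
2 nonzero rows, so rank(CT) = 2.

2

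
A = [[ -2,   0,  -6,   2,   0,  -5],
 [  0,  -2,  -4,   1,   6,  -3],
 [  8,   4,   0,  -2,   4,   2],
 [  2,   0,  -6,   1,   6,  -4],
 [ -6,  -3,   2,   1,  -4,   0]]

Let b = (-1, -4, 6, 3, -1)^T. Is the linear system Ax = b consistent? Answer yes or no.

no

Row reduce the augmented matrix [A | b].
R3 ← R3 + (4)·R1: [0, 4, -24, 6, 4, -18, 2]
R4 ← R4 + R1: [0, 0, -12, 3, 6, -9, 2]
R5 ← R5 − (3)·R1: [0, -3, 20, -5, -4, 15, 2]
R3 ← R3 + (2)·R2: [0, 0, -32, 8, 16, -24, -6]
R5 ← R5 − (3/2)·R2: [0, 0, 26, -13/2, -13, 39/2, 8]
R4 ← R4 − (3/8)·R3: [0, 0, 0, 0, 0, 0, 17/4]
R5 ← R5 + (13/16)·R3: [0, 0, 0, 0, 0, 0, 25/8]
R5 ← R5 − (25/34)·R4: [0, 0, 0, 0, 0, 0, 0]
The echelon form has 4 nonzero rows; the last pivot sits in the augmented column, so rank(A) = 3 but rank([A|b]) = 4.
Since the ranks differ, the system is inconsistent.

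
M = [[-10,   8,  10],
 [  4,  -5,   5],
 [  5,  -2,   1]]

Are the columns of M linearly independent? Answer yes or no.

yes

Row reduce M to echelon form.
R2 ← R2 + (2/5)·R1: [0, -9/5, 9]
R3 ← R3 + (1/2)·R1: [0, 2, 6]
R3 ← R3 + (10/9)·R2: [0, 0, 16]
3 pivots among 3 columns.
Every column is a pivot column, so the columns are linearly independent.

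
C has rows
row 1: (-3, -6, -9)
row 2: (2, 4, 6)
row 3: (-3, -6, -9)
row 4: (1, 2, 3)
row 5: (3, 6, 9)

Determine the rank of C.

Row reduce to echelon form.
R2 ← R2 + (2/3)·R1: [0, 0, 0]
R3 ← R3 − R1: [0, 0, 0]
R4 ← R4 + (1/3)·R1: [0, 0, 0]
R5 ← R5 + R1: [0, 0, 0]
Echelon form has 1 nonzero row, so rank(C) = 1.

1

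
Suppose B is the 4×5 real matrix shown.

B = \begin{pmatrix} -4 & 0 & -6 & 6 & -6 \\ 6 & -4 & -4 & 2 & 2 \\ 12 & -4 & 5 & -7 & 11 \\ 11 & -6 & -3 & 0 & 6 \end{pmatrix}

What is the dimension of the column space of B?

2

Row reduce to echelon form.
R2 ← R2 + (3/2)·R1: [0, -4, -13, 11, -7]
R3 ← R3 + (3)·R1: [0, -4, -13, 11, -7]
R4 ← R4 + (11/4)·R1: [0, -6, -39/2, 33/2, -21/2]
R3 ← R3 − R2: [0, 0, 0, 0, 0]
R4 ← R4 − (3/2)·R2: [0, 0, 0, 0, 0]
Echelon form has 2 nonzero rows, so rank(B) = 2.
The column space has dimension equal to the rank: 2.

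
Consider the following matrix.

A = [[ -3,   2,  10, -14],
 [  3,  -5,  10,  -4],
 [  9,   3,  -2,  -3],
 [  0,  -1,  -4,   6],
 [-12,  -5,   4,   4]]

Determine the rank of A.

Row reduce to echelon form.
R2 ← R2 + R1: [0, -3, 20, -18]
R3 ← R3 + (3)·R1: [0, 9, 28, -45]
R5 ← R5 − (4)·R1: [0, -13, -36, 60]
R3 ← R3 + (3)·R2: [0, 0, 88, -99]
R4 ← R4 − (1/3)·R2: [0, 0, -32/3, 12]
R5 ← R5 − (13/3)·R2: [0, 0, -368/3, 138]
R4 ← R4 + (4/33)·R3: [0, 0, 0, 0]
R5 ← R5 + (46/33)·R3: [0, 0, 0, 0]
Echelon form has 3 nonzero rows, so rank(A) = 3.

3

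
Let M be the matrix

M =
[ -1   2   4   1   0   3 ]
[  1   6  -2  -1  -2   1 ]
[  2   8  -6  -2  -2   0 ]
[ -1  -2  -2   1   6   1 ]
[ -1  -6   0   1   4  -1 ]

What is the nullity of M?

Row reduce to echelon form.
R2 ← R2 + R1: [0, 8, 2, 0, -2, 4]
R3 ← R3 + (2)·R1: [0, 12, 2, 0, -2, 6]
R4 ← R4 − R1: [0, -4, -6, 0, 6, -2]
R5 ← R5 − R1: [0, -8, -4, 0, 4, -4]
R3 ← R3 − (3/2)·R2: [0, 0, -1, 0, 1, 0]
R4 ← R4 + (1/2)·R2: [0, 0, -5, 0, 5, 0]
R5 ← R5 + R2: [0, 0, -2, 0, 2, 0]
R4 ← R4 − (5)·R3: [0, 0, 0, 0, 0, 0]
R5 ← R5 − (2)·R3: [0, 0, 0, 0, 0, 0]
3 nonzero rows, so rank(M) = 3.
M has 6 columns; by rank–nullity, nullity = 6 − 3 = 3.

3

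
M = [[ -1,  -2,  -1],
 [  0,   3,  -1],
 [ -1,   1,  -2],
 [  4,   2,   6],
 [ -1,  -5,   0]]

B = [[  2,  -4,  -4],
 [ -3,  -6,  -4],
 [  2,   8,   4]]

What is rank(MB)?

First compute MB:
[[  2,   8,   8],
 [-11, -26, -16],
 [ -9, -18,  -8],
 [ 14,  20,   0],
 [ 13,  34,  24]]
Now row reduce the product.
R2 ← R2 + (11/2)·R1: [0, 18, 28]
R3 ← R3 + (9/2)·R1: [0, 18, 28]
R4 ← R4 − (7)·R1: [0, -36, -56]
R5 ← R5 − (13/2)·R1: [0, -18, -28]
R3 ← R3 − R2: [0, 0, 0]
R4 ← R4 + (2)·R2: [0, 0, 0]
R5 ← R5 + R2: [0, 0, 0]
2 nonzero rows, so rank(MB) = 2.

2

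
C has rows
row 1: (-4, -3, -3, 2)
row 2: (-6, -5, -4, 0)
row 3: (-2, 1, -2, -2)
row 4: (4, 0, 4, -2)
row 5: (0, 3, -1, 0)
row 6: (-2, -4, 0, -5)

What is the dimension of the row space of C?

Row reduce to echelon form.
R2 ← R2 − (3/2)·R1: [0, -1/2, 1/2, -3]
R3 ← R3 − (1/2)·R1: [0, 5/2, -1/2, -3]
R4 ← R4 + R1: [0, -3, 1, 0]
R6 ← R6 − (1/2)·R1: [0, -5/2, 3/2, -6]
R3 ← R3 + (5)·R2: [0, 0, 2, -18]
R4 ← R4 − (6)·R2: [0, 0, -2, 18]
R5 ← R5 + (6)·R2: [0, 0, 2, -18]
R6 ← R6 − (5)·R2: [0, 0, -1, 9]
R4 ← R4 + R3: [0, 0, 0, 0]
R5 ← R5 − R3: [0, 0, 0, 0]
R6 ← R6 + (1/2)·R3: [0, 0, 0, 0]
Echelon form has 3 nonzero rows, so rank(C) = 3.
The row space has dimension equal to the rank: 3.

3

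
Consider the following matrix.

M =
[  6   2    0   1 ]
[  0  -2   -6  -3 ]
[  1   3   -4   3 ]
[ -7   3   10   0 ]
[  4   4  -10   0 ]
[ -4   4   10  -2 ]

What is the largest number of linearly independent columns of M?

Row reduce to echelon form.
R3 ← R3 − (1/6)·R1: [0, 8/3, -4, 17/6]
R4 ← R4 + (7/6)·R1: [0, 16/3, 10, 7/6]
R5 ← R5 − (2/3)·R1: [0, 8/3, -10, -2/3]
R6 ← R6 + (2/3)·R1: [0, 16/3, 10, -4/3]
R3 ← R3 + (4/3)·R2: [0, 0, -12, -7/6]
R4 ← R4 + (8/3)·R2: [0, 0, -6, -41/6]
R5 ← R5 + (4/3)·R2: [0, 0, -18, -14/3]
R6 ← R6 + (8/3)·R2: [0, 0, -6, -28/3]
R4 ← R4 − (1/2)·R3: [0, 0, 0, -25/4]
R5 ← R5 − (3/2)·R3: [0, 0, 0, -35/12]
R6 ← R6 − (1/2)·R3: [0, 0, 0, -35/4]
R5 ← R5 − (7/15)·R4: [0, 0, 0, 0]
R6 ← R6 − (7/5)·R4: [0, 0, 0, 0]
Echelon form has 4 nonzero rows, so rank(M) = 4.
The rank gives the maximum number of linearly independent columns: 4.

4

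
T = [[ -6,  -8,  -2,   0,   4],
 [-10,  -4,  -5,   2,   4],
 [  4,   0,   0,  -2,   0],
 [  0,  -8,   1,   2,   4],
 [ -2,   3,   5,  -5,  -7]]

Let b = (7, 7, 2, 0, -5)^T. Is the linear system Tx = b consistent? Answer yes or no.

no

Row reduce the augmented matrix [T | b].
R2 ← R2 − (5/3)·R1: [0, 28/3, -5/3, 2, -8/3, -14/3]
R3 ← R3 + (2/3)·R1: [0, -16/3, -4/3, -2, 8/3, 20/3]
R5 ← R5 − (1/3)·R1: [0, 17/3, 17/3, -5, -25/3, -22/3]
R3 ← R3 + (4/7)·R2: [0, 0, -16/7, -6/7, 8/7, 4]
R4 ← R4 + (6/7)·R2: [0, 0, -3/7, 26/7, 12/7, -4]
R5 ← R5 − (17/28)·R2: [0, 0, 187/28, -87/14, -47/7, -9/2]
R4 ← R4 − (3/16)·R3: [0, 0, 0, 31/8, 3/2, -19/4]
R5 ← R5 + (187/64)·R3: [0, 0, 0, -279/32, -27/8, 115/16]
R5 ← R5 + (9/4)·R4: [0, 0, 0, 0, 0, -7/2]
The echelon form has 5 nonzero rows; the last pivot sits in the augmented column, so rank(T) = 4 but rank([T|b]) = 5.
Since the ranks differ, the system is inconsistent.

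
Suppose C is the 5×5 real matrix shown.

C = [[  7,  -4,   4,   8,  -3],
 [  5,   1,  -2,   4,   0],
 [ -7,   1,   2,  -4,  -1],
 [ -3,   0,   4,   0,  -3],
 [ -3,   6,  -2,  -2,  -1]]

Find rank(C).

4

Row reduce to echelon form.
R2 ← R2 − (5/7)·R1: [0, 27/7, -34/7, -12/7, 15/7]
R3 ← R3 + R1: [0, -3, 6, 4, -4]
R4 ← R4 + (3/7)·R1: [0, -12/7, 40/7, 24/7, -30/7]
R5 ← R5 + (3/7)·R1: [0, 30/7, -2/7, 10/7, -16/7]
R3 ← R3 + (7/9)·R2: [0, 0, 20/9, 8/3, -7/3]
R4 ← R4 + (4/9)·R2: [0, 0, 32/9, 8/3, -10/3]
R5 ← R5 − (10/9)·R2: [0, 0, 46/9, 10/3, -14/3]
R4 ← R4 − (8/5)·R3: [0, 0, 0, -8/5, 2/5]
R5 ← R5 − (23/10)·R3: [0, 0, 0, -14/5, 7/10]
R5 ← R5 − (7/4)·R4: [0, 0, 0, 0, 0]
Echelon form has 4 nonzero rows, so rank(C) = 4.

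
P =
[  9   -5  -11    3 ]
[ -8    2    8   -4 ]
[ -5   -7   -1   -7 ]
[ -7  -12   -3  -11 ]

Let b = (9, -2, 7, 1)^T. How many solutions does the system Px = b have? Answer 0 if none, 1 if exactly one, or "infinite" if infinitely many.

Row reduce the augmented matrix [P | b].
R2 ← R2 + (8/9)·R1: [0, -22/9, -16/9, -4/3, 6]
R3 ← R3 + (5/9)·R1: [0, -88/9, -64/9, -16/3, 12]
R4 ← R4 + (7/9)·R1: [0, -143/9, -104/9, -26/3, 8]
R3 ← R3 − (4)·R2: [0, 0, 0, 0, -12]
R4 ← R4 − (13/2)·R2: [0, 0, 0, 0, -31]
R4 ← R4 − (31/12)·R3: [0, 0, 0, 0, 0]
The echelon form has 3 nonzero rows; the last pivot sits in the augmented column, so rank(P) = 2 but rank([P|b]) = 3.
Since the ranks differ, the system is inconsistent.
It has no solutions.

0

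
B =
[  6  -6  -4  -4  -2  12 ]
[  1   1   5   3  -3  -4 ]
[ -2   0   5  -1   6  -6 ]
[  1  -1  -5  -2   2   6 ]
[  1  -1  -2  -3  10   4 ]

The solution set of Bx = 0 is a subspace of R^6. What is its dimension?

2

Row reduce to echelon form.
R2 ← R2 − (1/6)·R1: [0, 2, 17/3, 11/3, -8/3, -6]
R3 ← R3 + (1/3)·R1: [0, -2, 11/3, -7/3, 16/3, -2]
R4 ← R4 − (1/6)·R1: [0, 0, -13/3, -4/3, 7/3, 4]
R5 ← R5 − (1/6)·R1: [0, 0, -4/3, -7/3, 31/3, 2]
R3 ← R3 + R2: [0, 0, 28/3, 4/3, 8/3, -8]
R4 ← R4 + (13/28)·R3: [0, 0, 0, -5/7, 25/7, 2/7]
R5 ← R5 + (1/7)·R3: [0, 0, 0, -15/7, 75/7, 6/7]
R5 ← R5 − (3)·R4: [0, 0, 0, 0, 0, 0]
4 nonzero rows, so rank(B) = 4.
B has 6 columns; by rank–nullity, nullity = 6 − 4 = 2.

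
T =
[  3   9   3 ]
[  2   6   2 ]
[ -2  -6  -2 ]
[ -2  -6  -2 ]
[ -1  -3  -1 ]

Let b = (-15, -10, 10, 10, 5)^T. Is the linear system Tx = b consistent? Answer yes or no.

Row reduce the augmented matrix [T | b].
R2 ← R2 − (2/3)·R1: [0, 0, 0, 0]
R3 ← R3 + (2/3)·R1: [0, 0, 0, 0]
R4 ← R4 + (2/3)·R1: [0, 0, 0, 0]
R5 ← R5 + (1/3)·R1: [0, 0, 0, 0]
The echelon form has 1 nonzero rows, and every pivot lies in the first 3 columns, so rank(T) = rank([T|b]) = 1.
The system is consistent.

yes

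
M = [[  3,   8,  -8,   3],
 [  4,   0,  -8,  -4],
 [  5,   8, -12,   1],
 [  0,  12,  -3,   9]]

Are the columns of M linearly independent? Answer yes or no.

no

Row reduce M to echelon form.
R2 ← R2 − (4/3)·R1: [0, -32/3, 8/3, -8]
R3 ← R3 − (5/3)·R1: [0, -16/3, 4/3, -4]
R3 ← R3 − (1/2)·R2: [0, 0, 0, 0]
R4 ← R4 + (9/8)·R2: [0, 0, 0, 0]
2 pivots among 4 columns.
Only 2 < 4 pivot columns, so the columns are linearly dependent.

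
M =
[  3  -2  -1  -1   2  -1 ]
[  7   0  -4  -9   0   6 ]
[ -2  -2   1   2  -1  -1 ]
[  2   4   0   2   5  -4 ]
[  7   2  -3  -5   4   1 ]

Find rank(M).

Row reduce to echelon form.
R2 ← R2 − (7/3)·R1: [0, 14/3, -5/3, -20/3, -14/3, 25/3]
R3 ← R3 + (2/3)·R1: [0, -10/3, 1/3, 4/3, 1/3, -5/3]
R4 ← R4 − (2/3)·R1: [0, 16/3, 2/3, 8/3, 11/3, -10/3]
R5 ← R5 − (7/3)·R1: [0, 20/3, -2/3, -8/3, -2/3, 10/3]
R3 ← R3 + (5/7)·R2: [0, 0, -6/7, -24/7, -3, 30/7]
R4 ← R4 − (8/7)·R2: [0, 0, 18/7, 72/7, 9, -90/7]
R5 ← R5 − (10/7)·R2: [0, 0, 12/7, 48/7, 6, -60/7]
R4 ← R4 + (3)·R3: [0, 0, 0, 0, 0, 0]
R5 ← R5 + (2)·R3: [0, 0, 0, 0, 0, 0]
Echelon form has 3 nonzero rows, so rank(M) = 3.

3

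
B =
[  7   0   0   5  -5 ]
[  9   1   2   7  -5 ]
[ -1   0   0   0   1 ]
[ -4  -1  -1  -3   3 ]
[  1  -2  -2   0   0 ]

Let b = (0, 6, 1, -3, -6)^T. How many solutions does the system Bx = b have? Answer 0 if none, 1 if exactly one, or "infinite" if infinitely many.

Row reduce the augmented matrix [B | b].
R2 ← R2 − (9/7)·R1: [0, 1, 2, 4/7, 10/7, 6]
R3 ← R3 + (1/7)·R1: [0, 0, 0, 5/7, 2/7, 1]
R4 ← R4 + (4/7)·R1: [0, -1, -1, -1/7, 1/7, -3]
R5 ← R5 − (1/7)·R1: [0, -2, -2, -5/7, 5/7, -6]
R4 ← R4 + R2: [0, 0, 1, 3/7, 11/7, 3]
R5 ← R5 + (2)·R2: [0, 0, 2, 3/7, 25/7, 6]
Swap R3 ↔ R4
R5 ← R5 − (2)·R3: [0, 0, 0, -3/7, 3/7, 0]
R5 ← R5 + (3/5)·R4: [0, 0, 0, 0, 3/5, 3/5]
The echelon form has 5 nonzero rows, and every pivot lies in the first 5 columns, so rank(B) = rank([B|b]) = 5.
The system is consistent.
rank = 5 = number of unknowns, so the solution is unique.

1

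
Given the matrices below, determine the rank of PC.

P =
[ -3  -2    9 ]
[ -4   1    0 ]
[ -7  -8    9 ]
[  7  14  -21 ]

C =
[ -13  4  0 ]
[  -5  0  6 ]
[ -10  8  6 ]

First compute PC:
[[-41,  60,  42],
 [ 47, -16,   6],
 [ 41,  44,   6],
 [ 49, -140, -42]]
Now row reduce the product.
R2 ← R2 + (47/41)·R1: [0, 2164/41, 2220/41]
R3 ← R3 + R1: [0, 104, 48]
R4 ← R4 + (49/41)·R1: [0, -2800/41, 336/41]
R3 ← R3 − (1066/541)·R2: [0, 0, -31752/541]
R4 ← R4 + (700/541)·R2: [0, 0, 42336/541]
R4 ← R4 + (4/3)·R3: [0, 0, 0]
3 nonzero rows, so rank(PC) = 3.

3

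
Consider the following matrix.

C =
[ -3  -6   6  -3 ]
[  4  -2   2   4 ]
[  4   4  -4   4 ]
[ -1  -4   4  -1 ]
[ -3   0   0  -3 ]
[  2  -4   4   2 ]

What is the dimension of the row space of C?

2

Row reduce to echelon form.
R2 ← R2 + (4/3)·R1: [0, -10, 10, 0]
R3 ← R3 + (4/3)·R1: [0, -4, 4, 0]
R4 ← R4 − (1/3)·R1: [0, -2, 2, 0]
R5 ← R5 − R1: [0, 6, -6, 0]
R6 ← R6 + (2/3)·R1: [0, -8, 8, 0]
R3 ← R3 − (2/5)·R2: [0, 0, 0, 0]
R4 ← R4 − (1/5)·R2: [0, 0, 0, 0]
R5 ← R5 + (3/5)·R2: [0, 0, 0, 0]
R6 ← R6 − (4/5)·R2: [0, 0, 0, 0]
Echelon form has 2 nonzero rows, so rank(C) = 2.
The row space has dimension equal to the rank: 2.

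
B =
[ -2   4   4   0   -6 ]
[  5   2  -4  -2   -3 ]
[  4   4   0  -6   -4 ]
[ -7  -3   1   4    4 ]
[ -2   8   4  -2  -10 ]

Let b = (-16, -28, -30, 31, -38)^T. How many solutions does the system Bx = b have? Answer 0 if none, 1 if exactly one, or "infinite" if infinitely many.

Row reduce the augmented matrix [B | b].
R2 ← R2 + (5/2)·R1: [0, 12, 6, -2, -18, -68]
R3 ← R3 + (2)·R1: [0, 12, 8, -6, -16, -62]
R4 ← R4 − (7/2)·R1: [0, -17, -13, 4, 25, 87]
R5 ← R5 − R1: [0, 4, 0, -2, -4, -22]
R3 ← R3 − R2: [0, 0, 2, -4, 2, 6]
R4 ← R4 + (17/12)·R2: [0, 0, -9/2, 7/6, -1/2, -28/3]
R5 ← R5 − (1/3)·R2: [0, 0, -2, -4/3, 2, 2/3]
R4 ← R4 + (9/4)·R3: [0, 0, 0, -47/6, 4, 25/6]
R5 ← R5 + R3: [0, 0, 0, -16/3, 4, 20/3]
R5 ← R5 − (32/47)·R4: [0, 0, 0, 0, 60/47, 180/47]
The echelon form has 5 nonzero rows, and every pivot lies in the first 5 columns, so rank(B) = rank([B|b]) = 5.
The system is consistent.
rank = 5 = number of unknowns, so the solution is unique.

1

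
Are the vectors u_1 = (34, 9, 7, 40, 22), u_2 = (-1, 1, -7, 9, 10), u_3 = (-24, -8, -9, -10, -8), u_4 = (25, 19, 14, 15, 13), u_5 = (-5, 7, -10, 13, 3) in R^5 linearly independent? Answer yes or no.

Form the matrix with these vectors as rows and row reduce.
R2 ← R2 + (1/34)·R1: [0, 43/34, -231/34, 173/17, 181/17]
R3 ← R3 + (12/17)·R1: [0, -28/17, -69/17, 310/17, 128/17]
R4 ← R4 − (25/34)·R1: [0, 421/34, 301/34, -245/17, -54/17]
R5 ← R5 + (5/34)·R1: [0, 283/34, -305/34, 321/17, 106/17]
R3 ← R3 + (56/43)·R2: [0, 0, -555/43, 1354/43, 920/43]
R4 ← R4 − (421/43)·R2: [0, 0, 3241/43, -4904/43, -4619/43]
R5 ← R5 − (283/43)·R2: [0, 0, 1537/43, -2068/43, -2745/43]
R4 ← R4 + (3241/555)·R3: [0, 0, 0, 38758/555, 1945/111]
R5 ← R5 + (1537/555)·R3: [0, 0, 0, 21706/555, -509/111]
R5 ← R5 − (10853/19379)·R4: [0, 0, 0, 0, -279036/19379]
5 nonzero rows, so the 5 vectors span a space of dimension 5.
Since 5 = 5, the vectors are linearly independent.

yes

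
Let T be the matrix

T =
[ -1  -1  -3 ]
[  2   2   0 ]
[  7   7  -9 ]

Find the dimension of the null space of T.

Row reduce to echelon form.
R2 ← R2 + (2)·R1: [0, 0, -6]
R3 ← R3 + (7)·R1: [0, 0, -30]
R3 ← R3 − (5)·R2: [0, 0, 0]
2 nonzero rows, so rank(T) = 2.
T has 3 columns; by rank–nullity, nullity = 3 − 2 = 1.

1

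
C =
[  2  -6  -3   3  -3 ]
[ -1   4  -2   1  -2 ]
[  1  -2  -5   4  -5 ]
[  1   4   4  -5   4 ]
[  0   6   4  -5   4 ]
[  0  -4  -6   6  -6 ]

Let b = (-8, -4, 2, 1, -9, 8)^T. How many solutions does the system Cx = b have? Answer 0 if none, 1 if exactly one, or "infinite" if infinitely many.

Row reduce the augmented matrix [C | b].
R2 ← R2 + (1/2)·R1: [0, 1, -7/2, 5/2, -7/2, -8]
R3 ← R3 − (1/2)·R1: [0, 1, -7/2, 5/2, -7/2, 6]
R4 ← R4 − (1/2)·R1: [0, 7, 11/2, -13/2, 11/2, 5]
R3 ← R3 − R2: [0, 0, 0, 0, 0, 14]
R4 ← R4 − (7)·R2: [0, 0, 30, -24, 30, 61]
R5 ← R5 − (6)·R2: [0, 0, 25, -20, 25, 39]
R6 ← R6 + (4)·R2: [0, 0, -20, 16, -20, -24]
Swap R3 ↔ R4
R5 ← R5 − (5/6)·R3: [0, 0, 0, 0, 0, -71/6]
R6 ← R6 + (2/3)·R3: [0, 0, 0, 0, 0, 50/3]
R5 ← R5 + (71/84)·R4: [0, 0, 0, 0, 0, 0]
R6 ← R6 − (25/21)·R4: [0, 0, 0, 0, 0, 0]
The echelon form has 4 nonzero rows; the last pivot sits in the augmented column, so rank(C) = 3 but rank([C|b]) = 4.
Since the ranks differ, the system is inconsistent.
It has no solutions.

0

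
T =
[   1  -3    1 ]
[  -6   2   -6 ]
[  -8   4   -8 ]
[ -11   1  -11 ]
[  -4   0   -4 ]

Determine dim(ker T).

1

Row reduce to echelon form.
R2 ← R2 + (6)·R1: [0, -16, 0]
R3 ← R3 + (8)·R1: [0, -20, 0]
R4 ← R4 + (11)·R1: [0, -32, 0]
R5 ← R5 + (4)·R1: [0, -12, 0]
R3 ← R3 − (5/4)·R2: [0, 0, 0]
R4 ← R4 − (2)·R2: [0, 0, 0]
R5 ← R5 − (3/4)·R2: [0, 0, 0]
2 nonzero rows, so rank(T) = 2.
T has 3 columns; by rank–nullity, nullity = 3 − 2 = 1.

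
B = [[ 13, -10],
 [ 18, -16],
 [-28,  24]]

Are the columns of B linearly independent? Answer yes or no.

Row reduce B to echelon form.
R2 ← R2 − (18/13)·R1: [0, -28/13]
R3 ← R3 + (28/13)·R1: [0, 32/13]
R3 ← R3 + (8/7)·R2: [0, 0]
2 pivots among 2 columns.
Every column is a pivot column, so the columns are linearly independent.

yes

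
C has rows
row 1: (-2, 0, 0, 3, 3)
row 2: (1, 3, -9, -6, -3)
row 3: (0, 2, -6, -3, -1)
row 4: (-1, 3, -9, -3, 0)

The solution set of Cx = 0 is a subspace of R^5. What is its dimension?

3

Row reduce to echelon form.
R2 ← R2 + (1/2)·R1: [0, 3, -9, -9/2, -3/2]
R4 ← R4 − (1/2)·R1: [0, 3, -9, -9/2, -3/2]
R3 ← R3 − (2/3)·R2: [0, 0, 0, 0, 0]
R4 ← R4 − R2: [0, 0, 0, 0, 0]
2 nonzero rows, so rank(C) = 2.
C has 5 columns; by rank–nullity, nullity = 5 − 2 = 3.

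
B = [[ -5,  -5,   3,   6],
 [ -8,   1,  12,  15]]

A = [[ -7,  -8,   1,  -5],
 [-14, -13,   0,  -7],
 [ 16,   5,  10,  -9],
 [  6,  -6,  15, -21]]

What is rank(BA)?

2

First compute BA:
[[189,  84, 115, -93],
 [324,  21, 337, -390]]
Now row reduce the product.
R2 ← R2 − (12/7)·R1: [0, -123, 979/7, -1614/7]
2 nonzero rows, so rank(BA) = 2.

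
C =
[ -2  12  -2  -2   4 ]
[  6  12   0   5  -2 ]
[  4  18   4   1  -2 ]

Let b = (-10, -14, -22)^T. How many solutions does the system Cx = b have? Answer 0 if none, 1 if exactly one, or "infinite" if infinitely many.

Row reduce the augmented matrix [C | b].
R2 ← R2 + (3)·R1: [0, 48, -6, -1, 10, -44]
R3 ← R3 + (2)·R1: [0, 42, 0, -3, 6, -42]
R3 ← R3 − (7/8)·R2: [0, 0, 21/4, -17/8, -11/4, -7/2]
The echelon form has 3 nonzero rows, and every pivot lies in the first 5 columns, so rank(C) = rank([C|b]) = 3.
The system is consistent.
rank = 3 < 5 unknowns, so there are infinitely many solutions.

infinite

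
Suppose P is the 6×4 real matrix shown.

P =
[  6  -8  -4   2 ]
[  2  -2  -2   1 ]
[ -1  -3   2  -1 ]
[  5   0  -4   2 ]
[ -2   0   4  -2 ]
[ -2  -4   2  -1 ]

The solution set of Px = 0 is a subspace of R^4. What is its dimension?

Row reduce to echelon form.
R2 ← R2 − (1/3)·R1: [0, 2/3, -2/3, 1/3]
R3 ← R3 + (1/6)·R1: [0, -13/3, 4/3, -2/3]
R4 ← R4 − (5/6)·R1: [0, 20/3, -2/3, 1/3]
R5 ← R5 + (1/3)·R1: [0, -8/3, 8/3, -4/3]
R6 ← R6 + (1/3)·R1: [0, -20/3, 2/3, -1/3]
R3 ← R3 + (13/2)·R2: [0, 0, -3, 3/2]
R4 ← R4 − (10)·R2: [0, 0, 6, -3]
R5 ← R5 + (4)·R2: [0, 0, 0, 0]
R6 ← R6 + (10)·R2: [0, 0, -6, 3]
R4 ← R4 + (2)·R3: [0, 0, 0, 0]
R6 ← R6 − (2)·R3: [0, 0, 0, 0]
3 nonzero rows, so rank(P) = 3.
P has 4 columns; by rank–nullity, nullity = 4 − 3 = 1.

1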